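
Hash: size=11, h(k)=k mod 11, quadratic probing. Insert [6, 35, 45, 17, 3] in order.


Insertions: 6->slot 6; 35->slot 2; 45->slot 1; 17->slot 7; 3->slot 3
Table: [None, 45, 35, 3, None, None, 6, 17, None, None, None]


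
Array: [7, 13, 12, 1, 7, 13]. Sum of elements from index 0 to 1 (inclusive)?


Prefix sums: [0, 7, 20, 32, 33, 40, 53]
Sum[0..1] = prefix[2] - prefix[0] = 20 - 0 = 20


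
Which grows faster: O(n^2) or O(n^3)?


quadratic grows slower than cubic
O(n^2) is asymptotically smaller; O(n^3) grows faster


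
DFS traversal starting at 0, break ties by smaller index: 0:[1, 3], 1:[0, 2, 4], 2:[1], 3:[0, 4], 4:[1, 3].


DFS stack-based: start with [0]
Visit order: [0, 1, 2, 4, 3]


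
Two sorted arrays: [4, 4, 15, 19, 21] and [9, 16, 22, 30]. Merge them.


Compare heads, take smaller each step.
Merged: [4, 4, 9, 15, 16, 19, 21, 22, 30]


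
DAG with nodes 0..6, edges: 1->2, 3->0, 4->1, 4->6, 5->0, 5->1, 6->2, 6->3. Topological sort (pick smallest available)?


Kahn's algorithm, process smallest node first
Order: [4, 5, 1, 6, 2, 3, 0]


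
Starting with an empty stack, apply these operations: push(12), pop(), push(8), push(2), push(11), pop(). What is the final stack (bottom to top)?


push(12) -> [12]
pop() returns 12 -> []
push(8) -> [8]
push(2) -> [8, 2]
push(11) -> [8, 2, 11]
pop() returns 11 -> [8, 2]
Final stack (bottom to top): [8, 2]


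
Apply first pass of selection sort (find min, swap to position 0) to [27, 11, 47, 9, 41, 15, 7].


After one pass: [7, 11, 47, 9, 41, 15, 27]


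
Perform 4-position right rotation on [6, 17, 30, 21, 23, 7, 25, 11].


Right rotate by 4: [23, 7, 25, 11, 6, 17, 30, 21]


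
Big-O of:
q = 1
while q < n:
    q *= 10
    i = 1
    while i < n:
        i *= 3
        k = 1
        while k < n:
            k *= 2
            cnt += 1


Per nesting level: O(log n) * O(log n) * O(log n) = O((log n)^3)
Complexity: O((log n)^3)


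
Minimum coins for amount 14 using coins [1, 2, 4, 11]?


dp[0]=0; dp[i]=1+min(dp[i-c] for c in coins)
...dp[9]=3, dp[10]=3, dp[11]=1, dp[12]=2, dp[13]=2, dp[14]=3
Minimum coins for 14 = 3


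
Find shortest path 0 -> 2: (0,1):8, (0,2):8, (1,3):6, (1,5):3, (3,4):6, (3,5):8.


Dijkstra from 0:
Distances: {0: 0, 1: 8, 2: 8, 3: 14, 4: 20, 5: 11}
Shortest distance to 2 = 8, path = [0, 2]


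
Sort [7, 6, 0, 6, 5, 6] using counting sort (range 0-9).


Count array: [1, 0, 0, 0, 0, 1, 3, 1, 0, 0]
Reconstruct: [0, 5, 6, 6, 6, 7]


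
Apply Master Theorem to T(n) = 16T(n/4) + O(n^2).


a=16, b=4, c=2. log_4(16)=2 = c=2. Case 2: O(n^c log n) = O(n^2 log n)
Complexity: O(n^2 log n)


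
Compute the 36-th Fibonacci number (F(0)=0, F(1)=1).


F(n)=F(n-1)+F(n-2)
...F(34)=5702887, F(35)=9227465, F(36)=14930352


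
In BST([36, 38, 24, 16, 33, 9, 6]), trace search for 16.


BST root = 36
Search for 16: compare at each node
Path: [36, 24, 16]


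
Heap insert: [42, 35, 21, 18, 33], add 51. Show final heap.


Append 51: [42, 35, 21, 18, 33, 51]
Bubble up: swap idx 5(51) with idx 2(21); swap idx 2(51) with idx 0(42)
Result: [51, 35, 42, 18, 33, 21]


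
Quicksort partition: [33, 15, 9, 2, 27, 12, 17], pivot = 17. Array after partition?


Elements <= 17 go left of pivot.
Result: [15, 9, 2, 12, 17, 33, 27], pivot at index 4


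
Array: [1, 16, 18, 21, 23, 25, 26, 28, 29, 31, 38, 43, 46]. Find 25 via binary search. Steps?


Search for 25:
[0,12] mid=6 arr[6]=26
[0,5] mid=2 arr[2]=18
[3,5] mid=4 arr[4]=23
[5,5] mid=5 arr[5]=25
Total: 4 comparisons


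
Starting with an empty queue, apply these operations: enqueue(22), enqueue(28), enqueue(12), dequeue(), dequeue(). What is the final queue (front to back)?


enqueue(22) -> [22]
enqueue(28) -> [22, 28]
enqueue(12) -> [22, 28, 12]
dequeue() returns 22 -> [28, 12]
dequeue() returns 28 -> [12]
Final queue (front to back): [12]


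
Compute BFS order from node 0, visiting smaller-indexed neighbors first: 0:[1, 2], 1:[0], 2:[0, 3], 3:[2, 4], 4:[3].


BFS queue: start with [0]
Visit order: [0, 1, 2, 3, 4]


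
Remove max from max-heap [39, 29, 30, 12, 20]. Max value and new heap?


Max = 39
Replace root with last, heapify down
Resulting heap: [30, 29, 20, 12]


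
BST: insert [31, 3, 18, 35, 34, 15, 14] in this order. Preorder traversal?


Root = 31; build tree by BST insertion.
Preorder traversal: [31, 3, 18, 15, 14, 35, 34]


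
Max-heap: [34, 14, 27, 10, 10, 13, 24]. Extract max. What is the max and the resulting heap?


Max = 34
Replace root with last, heapify down
Resulting heap: [27, 14, 24, 10, 10, 13]


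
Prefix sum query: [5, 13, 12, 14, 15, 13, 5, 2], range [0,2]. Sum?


Prefix sums: [0, 5, 18, 30, 44, 59, 72, 77, 79]
Sum[0..2] = prefix[3] - prefix[0] = 30 - 0 = 30


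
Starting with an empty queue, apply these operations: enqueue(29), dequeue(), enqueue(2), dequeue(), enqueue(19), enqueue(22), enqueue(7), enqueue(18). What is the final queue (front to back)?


enqueue(29) -> [29]
dequeue() returns 29 -> []
enqueue(2) -> [2]
dequeue() returns 2 -> []
enqueue(19) -> [19]
enqueue(22) -> [19, 22]
enqueue(7) -> [19, 22, 7]
enqueue(18) -> [19, 22, 7, 18]
Final queue (front to back): [19, 22, 7, 18]


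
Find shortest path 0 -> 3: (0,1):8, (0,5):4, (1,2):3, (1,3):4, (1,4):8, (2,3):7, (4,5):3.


Dijkstra from 0:
Distances: {0: 0, 1: 8, 2: 11, 3: 12, 4: 7, 5: 4}
Shortest distance to 3 = 12, path = [0, 1, 3]


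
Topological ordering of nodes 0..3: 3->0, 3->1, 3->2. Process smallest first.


Kahn's algorithm, process smallest node first
Order: [3, 0, 1, 2]


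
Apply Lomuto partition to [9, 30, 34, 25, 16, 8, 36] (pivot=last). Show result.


Elements <= 36 go left of pivot.
Result: [9, 30, 34, 25, 16, 8, 36], pivot at index 6


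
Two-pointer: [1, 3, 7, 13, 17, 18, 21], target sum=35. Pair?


Two pointers: lo=0, hi=6
Found pair: (17, 18) summing to 35


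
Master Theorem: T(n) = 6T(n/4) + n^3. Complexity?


a=6, b=4, c=3. log_4(6)=1.292 < c=3. Case 3: O(n^c) = O(n^3)
Complexity: O(n^3)


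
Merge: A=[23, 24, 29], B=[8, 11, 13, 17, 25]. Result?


Compare heads, take smaller each step.
Merged: [8, 11, 13, 17, 23, 24, 25, 29]


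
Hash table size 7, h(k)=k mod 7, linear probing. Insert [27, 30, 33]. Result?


Insertions: 27->slot 6; 30->slot 2; 33->slot 5
Table: [None, None, 30, None, None, 33, 27]


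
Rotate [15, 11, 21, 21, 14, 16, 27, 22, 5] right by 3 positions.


Right rotate by 3: [27, 22, 5, 15, 11, 21, 21, 14, 16]


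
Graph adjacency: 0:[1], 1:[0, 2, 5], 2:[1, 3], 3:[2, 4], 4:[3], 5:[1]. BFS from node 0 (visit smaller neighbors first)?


BFS queue: start with [0]
Visit order: [0, 1, 2, 5, 3, 4]


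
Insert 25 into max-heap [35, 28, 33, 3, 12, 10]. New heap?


Append 25: [35, 28, 33, 3, 12, 10, 25]
Bubble up: no swaps needed
Result: [35, 28, 33, 3, 12, 10, 25]


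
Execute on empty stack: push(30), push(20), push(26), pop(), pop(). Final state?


push(30) -> [30]
push(20) -> [30, 20]
push(26) -> [30, 20, 26]
pop() returns 26 -> [30, 20]
pop() returns 20 -> [30]
Final stack (bottom to top): [30]


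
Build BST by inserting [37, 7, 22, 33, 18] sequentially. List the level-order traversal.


Root = 37; build tree by BST insertion.
Level-Order traversal: [37, 7, 22, 18, 33]


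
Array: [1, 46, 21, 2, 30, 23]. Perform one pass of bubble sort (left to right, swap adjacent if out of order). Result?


After one pass: [1, 21, 2, 30, 23, 46]


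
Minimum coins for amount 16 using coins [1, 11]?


dp[0]=0; dp[i]=1+min(dp[i-c] for c in coins)
...dp[11]=1, dp[12]=2, dp[13]=3, dp[14]=4, dp[15]=5, dp[16]=6
Minimum coins for 16 = 6


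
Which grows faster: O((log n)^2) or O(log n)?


logarithmic grows slower than polylogarithmic
O(log n) is asymptotically smaller; O((log n)^2) grows faster


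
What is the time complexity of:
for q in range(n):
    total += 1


Per nesting level: O(n) = O(n)
Complexity: O(n)


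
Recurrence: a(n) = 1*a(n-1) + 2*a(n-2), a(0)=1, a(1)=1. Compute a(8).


Build bottom-up:
...a(6)=43, a(7)=85, a(8)=1*85+2*43=171


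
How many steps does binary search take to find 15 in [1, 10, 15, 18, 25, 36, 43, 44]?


Search for 15:
[0,7] mid=3 arr[3]=18
[0,2] mid=1 arr[1]=10
[2,2] mid=2 arr[2]=15
Total: 3 comparisons


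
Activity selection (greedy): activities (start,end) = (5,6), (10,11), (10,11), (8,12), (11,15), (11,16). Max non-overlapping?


Greedy: pick earliest-ending, then skip overlaps.
Selected (3 activities): [(5, 6), (10, 11), (11, 15)]


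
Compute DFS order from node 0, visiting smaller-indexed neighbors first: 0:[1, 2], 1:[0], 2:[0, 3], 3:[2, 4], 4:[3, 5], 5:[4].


DFS stack-based: start with [0]
Visit order: [0, 1, 2, 3, 4, 5]


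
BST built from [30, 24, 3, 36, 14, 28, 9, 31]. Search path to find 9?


BST root = 30
Search for 9: compare at each node
Path: [30, 24, 3, 14, 9]


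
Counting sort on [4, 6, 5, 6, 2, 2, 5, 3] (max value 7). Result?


Count array: [0, 0, 2, 1, 1, 2, 2, 0]
Reconstruct: [2, 2, 3, 4, 5, 5, 6, 6]


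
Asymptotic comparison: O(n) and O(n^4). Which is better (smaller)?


linear grows slower than quartic
O(n) is asymptotically smaller; O(n^4) grows faster


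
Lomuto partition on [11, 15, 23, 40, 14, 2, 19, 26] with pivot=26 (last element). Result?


Elements <= 26 go left of pivot.
Result: [11, 15, 23, 14, 2, 19, 26, 40], pivot at index 6


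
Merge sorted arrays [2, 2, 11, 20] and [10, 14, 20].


Compare heads, take smaller each step.
Merged: [2, 2, 10, 11, 14, 20, 20]


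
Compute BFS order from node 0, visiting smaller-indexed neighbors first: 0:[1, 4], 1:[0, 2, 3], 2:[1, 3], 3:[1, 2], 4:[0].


BFS queue: start with [0]
Visit order: [0, 1, 4, 2, 3]


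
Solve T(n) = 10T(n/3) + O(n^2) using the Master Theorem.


a=10, b=3, c=2. log_3(10)=2.096 > c=2. Case 1: O(n^log_b(a)) = O(n^2.096)
Complexity: O(n^2.096)


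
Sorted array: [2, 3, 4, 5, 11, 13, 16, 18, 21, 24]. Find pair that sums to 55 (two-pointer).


Two pointers: lo=0, hi=9
No pair sums to 55


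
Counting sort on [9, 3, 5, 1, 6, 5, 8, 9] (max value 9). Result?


Count array: [0, 1, 0, 1, 0, 2, 1, 0, 1, 2]
Reconstruct: [1, 3, 5, 5, 6, 8, 9, 9]


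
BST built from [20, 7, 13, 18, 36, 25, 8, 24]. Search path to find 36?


BST root = 20
Search for 36: compare at each node
Path: [20, 36]


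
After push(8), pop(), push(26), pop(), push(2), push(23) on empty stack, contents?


push(8) -> [8]
pop() returns 8 -> []
push(26) -> [26]
pop() returns 26 -> []
push(2) -> [2]
push(23) -> [2, 23]
Final stack (bottom to top): [2, 23]


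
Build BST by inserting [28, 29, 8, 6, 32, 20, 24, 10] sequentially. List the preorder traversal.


Root = 28; build tree by BST insertion.
Preorder traversal: [28, 8, 6, 20, 10, 24, 29, 32]


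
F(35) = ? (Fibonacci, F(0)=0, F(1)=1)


F(n)=F(n-1)+F(n-2)
...F(33)=3524578, F(34)=5702887, F(35)=9227465


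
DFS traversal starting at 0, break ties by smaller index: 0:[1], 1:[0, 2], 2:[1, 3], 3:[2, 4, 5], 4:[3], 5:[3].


DFS stack-based: start with [0]
Visit order: [0, 1, 2, 3, 4, 5]


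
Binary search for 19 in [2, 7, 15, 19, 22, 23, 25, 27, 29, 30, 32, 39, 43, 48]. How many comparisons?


Search for 19:
[0,13] mid=6 arr[6]=25
[0,5] mid=2 arr[2]=15
[3,5] mid=4 arr[4]=22
[3,3] mid=3 arr[3]=19
Total: 4 comparisons


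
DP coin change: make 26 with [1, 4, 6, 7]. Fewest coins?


dp[0]=0; dp[i]=1+min(dp[i-c] for c in coins)
...dp[21]=3, dp[22]=4, dp[23]=4, dp[24]=4, dp[25]=4, dp[26]=4
Minimum coins for 26 = 4


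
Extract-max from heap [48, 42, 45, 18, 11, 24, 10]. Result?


Max = 48
Replace root with last, heapify down
Resulting heap: [45, 42, 24, 18, 11, 10]


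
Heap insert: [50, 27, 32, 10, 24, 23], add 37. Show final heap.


Append 37: [50, 27, 32, 10, 24, 23, 37]
Bubble up: swap idx 6(37) with idx 2(32)
Result: [50, 27, 37, 10, 24, 23, 32]


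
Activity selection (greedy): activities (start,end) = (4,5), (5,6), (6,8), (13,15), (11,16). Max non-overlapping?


Greedy: pick earliest-ending, then skip overlaps.
Selected (4 activities): [(4, 5), (5, 6), (6, 8), (13, 15)]


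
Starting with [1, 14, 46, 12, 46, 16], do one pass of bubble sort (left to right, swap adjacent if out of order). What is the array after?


After one pass: [1, 14, 12, 46, 16, 46]


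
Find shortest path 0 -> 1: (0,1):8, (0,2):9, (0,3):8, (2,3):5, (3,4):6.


Dijkstra from 0:
Distances: {0: 0, 1: 8, 2: 9, 3: 8, 4: 14}
Shortest distance to 1 = 8, path = [0, 1]


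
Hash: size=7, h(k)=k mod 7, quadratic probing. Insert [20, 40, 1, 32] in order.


Insertions: 20->slot 6; 40->slot 5; 1->slot 1; 32->slot 4
Table: [None, 1, None, None, 32, 40, 20]


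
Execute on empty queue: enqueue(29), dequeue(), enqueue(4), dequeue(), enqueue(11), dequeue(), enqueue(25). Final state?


enqueue(29) -> [29]
dequeue() returns 29 -> []
enqueue(4) -> [4]
dequeue() returns 4 -> []
enqueue(11) -> [11]
dequeue() returns 11 -> []
enqueue(25) -> [25]
Final queue (front to back): [25]


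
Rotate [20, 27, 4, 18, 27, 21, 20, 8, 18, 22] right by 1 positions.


Right rotate by 1: [22, 20, 27, 4, 18, 27, 21, 20, 8, 18]


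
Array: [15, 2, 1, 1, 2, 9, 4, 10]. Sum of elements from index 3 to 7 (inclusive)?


Prefix sums: [0, 15, 17, 18, 19, 21, 30, 34, 44]
Sum[3..7] = prefix[8] - prefix[3] = 44 - 18 = 26


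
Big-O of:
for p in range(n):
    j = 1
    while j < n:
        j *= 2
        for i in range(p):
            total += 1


Per nesting level: O(n) * O(log n) * O(n) [triangular over p] = O(n^2 log n)
Complexity: O(n^2 log n)


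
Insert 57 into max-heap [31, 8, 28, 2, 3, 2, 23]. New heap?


Append 57: [31, 8, 28, 2, 3, 2, 23, 57]
Bubble up: swap idx 7(57) with idx 3(2); swap idx 3(57) with idx 1(8); swap idx 1(57) with idx 0(31)
Result: [57, 31, 28, 8, 3, 2, 23, 2]


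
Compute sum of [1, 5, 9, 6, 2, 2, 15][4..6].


Prefix sums: [0, 1, 6, 15, 21, 23, 25, 40]
Sum[4..6] = prefix[7] - prefix[4] = 40 - 21 = 19


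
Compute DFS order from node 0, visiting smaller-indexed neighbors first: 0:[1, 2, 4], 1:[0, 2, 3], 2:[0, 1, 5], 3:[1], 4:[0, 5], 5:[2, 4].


DFS stack-based: start with [0]
Visit order: [0, 1, 2, 5, 4, 3]


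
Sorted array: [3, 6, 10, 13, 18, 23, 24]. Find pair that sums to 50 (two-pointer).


Two pointers: lo=0, hi=6
No pair sums to 50


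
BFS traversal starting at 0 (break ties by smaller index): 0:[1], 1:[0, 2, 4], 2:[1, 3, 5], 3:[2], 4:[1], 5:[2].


BFS queue: start with [0]
Visit order: [0, 1, 2, 4, 3, 5]


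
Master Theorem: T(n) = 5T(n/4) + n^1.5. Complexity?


a=5, b=4, c=1.5. log_4(5)=1.161 < c=1.5. Case 3: O(n^c) = O(n^1.500)
Complexity: O(n^1.500)


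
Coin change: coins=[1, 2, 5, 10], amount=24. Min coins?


dp[0]=0; dp[i]=1+min(dp[i-c] for c in coins)
...dp[19]=4, dp[20]=2, dp[21]=3, dp[22]=3, dp[23]=4, dp[24]=4
Minimum coins for 24 = 4


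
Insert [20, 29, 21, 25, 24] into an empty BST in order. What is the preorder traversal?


Root = 20; build tree by BST insertion.
Preorder traversal: [20, 29, 21, 25, 24]


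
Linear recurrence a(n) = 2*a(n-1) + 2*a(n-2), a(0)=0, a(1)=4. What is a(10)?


Build bottom-up:
...a(8)=3584, a(9)=9792, a(10)=2*9792+2*3584=26752


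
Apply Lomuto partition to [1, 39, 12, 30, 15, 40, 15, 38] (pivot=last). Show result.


Elements <= 38 go left of pivot.
Result: [1, 12, 30, 15, 15, 38, 39, 40], pivot at index 5


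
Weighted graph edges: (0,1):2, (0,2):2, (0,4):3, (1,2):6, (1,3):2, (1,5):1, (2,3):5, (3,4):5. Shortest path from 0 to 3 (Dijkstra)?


Dijkstra from 0:
Distances: {0: 0, 1: 2, 2: 2, 3: 4, 4: 3, 5: 3}
Shortest distance to 3 = 4, path = [0, 1, 3]


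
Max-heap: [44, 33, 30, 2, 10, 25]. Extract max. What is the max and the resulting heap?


Max = 44
Replace root with last, heapify down
Resulting heap: [33, 25, 30, 2, 10]


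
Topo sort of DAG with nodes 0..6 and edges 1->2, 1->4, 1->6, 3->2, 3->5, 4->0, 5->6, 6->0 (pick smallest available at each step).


Kahn's algorithm, process smallest node first
Order: [1, 3, 2, 4, 5, 6, 0]


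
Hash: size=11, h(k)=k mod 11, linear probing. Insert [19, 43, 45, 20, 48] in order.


Insertions: 19->slot 8; 43->slot 10; 45->slot 1; 20->slot 9; 48->slot 4
Table: [None, 45, None, None, 48, None, None, None, 19, 20, 43]


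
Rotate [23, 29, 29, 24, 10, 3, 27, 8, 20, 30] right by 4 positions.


Right rotate by 4: [27, 8, 20, 30, 23, 29, 29, 24, 10, 3]


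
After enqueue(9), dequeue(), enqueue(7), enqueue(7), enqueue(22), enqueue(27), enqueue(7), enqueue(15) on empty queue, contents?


enqueue(9) -> [9]
dequeue() returns 9 -> []
enqueue(7) -> [7]
enqueue(7) -> [7, 7]
enqueue(22) -> [7, 7, 22]
enqueue(27) -> [7, 7, 22, 27]
enqueue(7) -> [7, 7, 22, 27, 7]
enqueue(15) -> [7, 7, 22, 27, 7, 15]
Final queue (front to back): [7, 7, 22, 27, 7, 15]


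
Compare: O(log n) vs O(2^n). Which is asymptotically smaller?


logarithmic grows slower than exponential
O(log n) is asymptotically smaller; O(2^n) grows faster


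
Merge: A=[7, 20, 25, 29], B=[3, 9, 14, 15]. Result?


Compare heads, take smaller each step.
Merged: [3, 7, 9, 14, 15, 20, 25, 29]


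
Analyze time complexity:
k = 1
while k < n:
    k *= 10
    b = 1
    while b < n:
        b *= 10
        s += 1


Per nesting level: O(log n) * O(log n) = O((log n)^2)
Complexity: O((log n)^2)


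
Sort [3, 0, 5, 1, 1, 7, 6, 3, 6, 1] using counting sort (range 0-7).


Count array: [1, 3, 0, 2, 0, 1, 2, 1]
Reconstruct: [0, 1, 1, 1, 3, 3, 5, 6, 6, 7]


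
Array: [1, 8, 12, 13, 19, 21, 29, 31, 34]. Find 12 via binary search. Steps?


Search for 12:
[0,8] mid=4 arr[4]=19
[0,3] mid=1 arr[1]=8
[2,3] mid=2 arr[2]=12
Total: 3 comparisons


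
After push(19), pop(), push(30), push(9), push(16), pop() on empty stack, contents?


push(19) -> [19]
pop() returns 19 -> []
push(30) -> [30]
push(9) -> [30, 9]
push(16) -> [30, 9, 16]
pop() returns 16 -> [30, 9]
Final stack (bottom to top): [30, 9]


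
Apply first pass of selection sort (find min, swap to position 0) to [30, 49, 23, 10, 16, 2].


After one pass: [2, 49, 23, 10, 16, 30]


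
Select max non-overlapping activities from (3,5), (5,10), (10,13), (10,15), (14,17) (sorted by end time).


Greedy: pick earliest-ending, then skip overlaps.
Selected (4 activities): [(3, 5), (5, 10), (10, 13), (14, 17)]


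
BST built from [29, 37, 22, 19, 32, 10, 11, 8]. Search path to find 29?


BST root = 29
Search for 29: compare at each node
Path: [29]


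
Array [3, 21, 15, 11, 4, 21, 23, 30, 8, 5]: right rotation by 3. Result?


Right rotate by 3: [30, 8, 5, 3, 21, 15, 11, 4, 21, 23]


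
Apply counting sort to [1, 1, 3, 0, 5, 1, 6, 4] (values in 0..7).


Count array: [1, 3, 0, 1, 1, 1, 1, 0]
Reconstruct: [0, 1, 1, 1, 3, 4, 5, 6]


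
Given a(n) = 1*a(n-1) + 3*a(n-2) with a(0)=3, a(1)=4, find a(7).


Build bottom-up:
...a(5)=139, a(6)=331, a(7)=1*331+3*139=748


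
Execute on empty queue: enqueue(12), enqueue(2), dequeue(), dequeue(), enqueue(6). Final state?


enqueue(12) -> [12]
enqueue(2) -> [12, 2]
dequeue() returns 12 -> [2]
dequeue() returns 2 -> []
enqueue(6) -> [6]
Final queue (front to back): [6]


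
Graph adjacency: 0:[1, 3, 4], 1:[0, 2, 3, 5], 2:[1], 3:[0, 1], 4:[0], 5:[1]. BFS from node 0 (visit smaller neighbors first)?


BFS queue: start with [0]
Visit order: [0, 1, 3, 4, 2, 5]


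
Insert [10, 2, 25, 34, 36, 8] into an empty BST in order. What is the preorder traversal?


Root = 10; build tree by BST insertion.
Preorder traversal: [10, 2, 8, 25, 34, 36]


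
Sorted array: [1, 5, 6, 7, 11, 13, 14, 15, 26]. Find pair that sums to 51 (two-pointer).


Two pointers: lo=0, hi=8
No pair sums to 51


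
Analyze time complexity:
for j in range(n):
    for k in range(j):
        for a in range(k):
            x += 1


Per nesting level: O(n) * O(n) [triangular over j] * O(n) [triangular over k] = O(n^3)
Complexity: O(n^3)


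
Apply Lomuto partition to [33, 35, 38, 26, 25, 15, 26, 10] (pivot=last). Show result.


Elements <= 10 go left of pivot.
Result: [10, 35, 38, 26, 25, 15, 26, 33], pivot at index 0


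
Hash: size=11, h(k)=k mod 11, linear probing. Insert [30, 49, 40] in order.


Insertions: 30->slot 8; 49->slot 5; 40->slot 7
Table: [None, None, None, None, None, 49, None, 40, 30, None, None]


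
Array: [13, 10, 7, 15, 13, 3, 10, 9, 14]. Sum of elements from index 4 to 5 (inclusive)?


Prefix sums: [0, 13, 23, 30, 45, 58, 61, 71, 80, 94]
Sum[4..5] = prefix[6] - prefix[4] = 61 - 45 = 16


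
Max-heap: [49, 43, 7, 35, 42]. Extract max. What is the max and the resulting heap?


Max = 49
Replace root with last, heapify down
Resulting heap: [43, 42, 7, 35]


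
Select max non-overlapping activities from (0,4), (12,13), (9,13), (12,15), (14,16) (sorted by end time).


Greedy: pick earliest-ending, then skip overlaps.
Selected (3 activities): [(0, 4), (12, 13), (14, 16)]


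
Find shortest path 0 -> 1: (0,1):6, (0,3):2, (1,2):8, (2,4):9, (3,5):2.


Dijkstra from 0:
Distances: {0: 0, 1: 6, 2: 14, 3: 2, 4: 23, 5: 4}
Shortest distance to 1 = 6, path = [0, 1]


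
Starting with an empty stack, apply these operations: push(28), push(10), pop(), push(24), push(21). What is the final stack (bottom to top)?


push(28) -> [28]
push(10) -> [28, 10]
pop() returns 10 -> [28]
push(24) -> [28, 24]
push(21) -> [28, 24, 21]
Final stack (bottom to top): [28, 24, 21]


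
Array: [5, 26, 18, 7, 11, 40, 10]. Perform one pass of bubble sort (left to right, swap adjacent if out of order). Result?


After one pass: [5, 18, 7, 11, 26, 10, 40]


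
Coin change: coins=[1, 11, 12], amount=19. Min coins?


dp[0]=0; dp[i]=1+min(dp[i-c] for c in coins)
...dp[14]=3, dp[15]=4, dp[16]=5, dp[17]=6, dp[18]=7, dp[19]=8
Minimum coins for 19 = 8


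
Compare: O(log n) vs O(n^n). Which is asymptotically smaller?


logarithmic grows slower than n^n
O(log n) is asymptotically smaller; O(n^n) grows faster


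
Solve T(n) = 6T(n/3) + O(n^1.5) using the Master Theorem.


a=6, b=3, c=1.5. log_3(6)=1.631 > c=1.5. Case 1: O(n^log_b(a)) = O(n^1.631)
Complexity: O(n^1.631)


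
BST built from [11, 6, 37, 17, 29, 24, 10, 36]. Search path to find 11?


BST root = 11
Search for 11: compare at each node
Path: [11]


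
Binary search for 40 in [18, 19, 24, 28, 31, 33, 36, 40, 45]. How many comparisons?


Search for 40:
[0,8] mid=4 arr[4]=31
[5,8] mid=6 arr[6]=36
[7,8] mid=7 arr[7]=40
Total: 3 comparisons


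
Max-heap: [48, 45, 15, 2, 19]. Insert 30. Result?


Append 30: [48, 45, 15, 2, 19, 30]
Bubble up: swap idx 5(30) with idx 2(15)
Result: [48, 45, 30, 2, 19, 15]


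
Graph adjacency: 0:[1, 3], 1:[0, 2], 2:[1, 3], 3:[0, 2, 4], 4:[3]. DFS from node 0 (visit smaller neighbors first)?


DFS stack-based: start with [0]
Visit order: [0, 1, 2, 3, 4]


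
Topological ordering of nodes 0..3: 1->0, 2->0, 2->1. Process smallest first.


Kahn's algorithm, process smallest node first
Order: [2, 1, 0, 3]


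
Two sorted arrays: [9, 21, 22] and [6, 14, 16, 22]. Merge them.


Compare heads, take smaller each step.
Merged: [6, 9, 14, 16, 21, 22, 22]


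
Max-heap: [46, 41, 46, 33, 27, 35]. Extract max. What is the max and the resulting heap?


Max = 46
Replace root with last, heapify down
Resulting heap: [46, 41, 35, 33, 27]


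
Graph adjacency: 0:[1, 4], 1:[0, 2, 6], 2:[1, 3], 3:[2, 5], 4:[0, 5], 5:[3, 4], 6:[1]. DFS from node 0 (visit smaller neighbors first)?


DFS stack-based: start with [0]
Visit order: [0, 1, 2, 3, 5, 4, 6]


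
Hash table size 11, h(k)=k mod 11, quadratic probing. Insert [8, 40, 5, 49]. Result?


Insertions: 8->slot 8; 40->slot 7; 5->slot 5; 49->slot 6
Table: [None, None, None, None, None, 5, 49, 40, 8, None, None]


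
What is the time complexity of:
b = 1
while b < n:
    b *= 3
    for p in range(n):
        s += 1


Per nesting level: O(log n) * O(n) = O(n log n)
Complexity: O(n log n)


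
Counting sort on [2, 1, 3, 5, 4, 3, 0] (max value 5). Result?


Count array: [1, 1, 1, 2, 1, 1]
Reconstruct: [0, 1, 2, 3, 3, 4, 5]


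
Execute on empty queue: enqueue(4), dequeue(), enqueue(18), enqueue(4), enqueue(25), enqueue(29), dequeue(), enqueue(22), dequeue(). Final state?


enqueue(4) -> [4]
dequeue() returns 4 -> []
enqueue(18) -> [18]
enqueue(4) -> [18, 4]
enqueue(25) -> [18, 4, 25]
enqueue(29) -> [18, 4, 25, 29]
dequeue() returns 18 -> [4, 25, 29]
enqueue(22) -> [4, 25, 29, 22]
dequeue() returns 4 -> [25, 29, 22]
Final queue (front to back): [25, 29, 22]


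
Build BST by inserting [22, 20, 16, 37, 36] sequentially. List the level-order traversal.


Root = 22; build tree by BST insertion.
Level-Order traversal: [22, 20, 37, 16, 36]


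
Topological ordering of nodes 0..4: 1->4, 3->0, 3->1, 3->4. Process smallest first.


Kahn's algorithm, process smallest node first
Order: [2, 3, 0, 1, 4]


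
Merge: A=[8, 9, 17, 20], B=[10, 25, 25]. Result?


Compare heads, take smaller each step.
Merged: [8, 9, 10, 17, 20, 25, 25]


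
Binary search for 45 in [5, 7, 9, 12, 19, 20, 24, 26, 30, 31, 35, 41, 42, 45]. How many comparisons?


Search for 45:
[0,13] mid=6 arr[6]=24
[7,13] mid=10 arr[10]=35
[11,13] mid=12 arr[12]=42
[13,13] mid=13 arr[13]=45
Total: 4 comparisons


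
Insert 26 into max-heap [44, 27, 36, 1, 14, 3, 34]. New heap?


Append 26: [44, 27, 36, 1, 14, 3, 34, 26]
Bubble up: swap idx 7(26) with idx 3(1)
Result: [44, 27, 36, 26, 14, 3, 34, 1]


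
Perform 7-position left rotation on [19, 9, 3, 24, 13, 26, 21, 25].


Left rotate by 7: [25, 19, 9, 3, 24, 13, 26, 21]


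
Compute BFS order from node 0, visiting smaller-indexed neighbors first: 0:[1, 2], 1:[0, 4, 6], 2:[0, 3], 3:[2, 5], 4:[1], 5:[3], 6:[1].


BFS queue: start with [0]
Visit order: [0, 1, 2, 4, 6, 3, 5]


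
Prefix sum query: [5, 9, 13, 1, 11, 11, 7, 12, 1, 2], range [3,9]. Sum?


Prefix sums: [0, 5, 14, 27, 28, 39, 50, 57, 69, 70, 72]
Sum[3..9] = prefix[10] - prefix[3] = 72 - 27 = 45


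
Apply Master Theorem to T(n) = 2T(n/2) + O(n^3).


a=2, b=2, c=3. log_2(2)=1 < c=3. Case 3: O(n^c) = O(n^3)
Complexity: O(n^3)


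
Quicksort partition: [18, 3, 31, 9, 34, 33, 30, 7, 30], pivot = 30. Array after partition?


Elements <= 30 go left of pivot.
Result: [18, 3, 9, 30, 7, 30, 31, 34, 33], pivot at index 5


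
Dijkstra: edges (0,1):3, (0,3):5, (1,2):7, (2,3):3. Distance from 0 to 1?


Dijkstra from 0:
Distances: {0: 0, 1: 3, 2: 8, 3: 5}
Shortest distance to 1 = 3, path = [0, 1]


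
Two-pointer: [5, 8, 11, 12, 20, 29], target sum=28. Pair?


Two pointers: lo=0, hi=5
Found pair: (8, 20) summing to 28


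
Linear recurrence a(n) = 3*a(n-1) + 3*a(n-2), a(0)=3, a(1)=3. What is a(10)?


Build bottom-up:
...a(8)=50058, a(9)=189783, a(10)=3*189783+3*50058=719523


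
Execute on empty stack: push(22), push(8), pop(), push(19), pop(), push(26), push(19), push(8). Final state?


push(22) -> [22]
push(8) -> [22, 8]
pop() returns 8 -> [22]
push(19) -> [22, 19]
pop() returns 19 -> [22]
push(26) -> [22, 26]
push(19) -> [22, 26, 19]
push(8) -> [22, 26, 19, 8]
Final stack (bottom to top): [22, 26, 19, 8]


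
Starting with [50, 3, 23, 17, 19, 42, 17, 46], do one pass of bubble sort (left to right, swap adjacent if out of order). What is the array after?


After one pass: [3, 23, 17, 19, 42, 17, 46, 50]


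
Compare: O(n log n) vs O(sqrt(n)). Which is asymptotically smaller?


sublinear grows slower than linearithmic
O(sqrt(n)) is asymptotically smaller; O(n log n) grows faster


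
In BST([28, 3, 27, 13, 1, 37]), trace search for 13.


BST root = 28
Search for 13: compare at each node
Path: [28, 3, 27, 13]


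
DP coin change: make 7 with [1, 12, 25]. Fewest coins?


dp[0]=0; dp[i]=1+min(dp[i-c] for c in coins)
...dp[2]=2, dp[3]=3, dp[4]=4, dp[5]=5, dp[6]=6, dp[7]=7
Minimum coins for 7 = 7


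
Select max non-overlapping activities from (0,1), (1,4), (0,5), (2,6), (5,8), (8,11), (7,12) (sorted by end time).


Greedy: pick earliest-ending, then skip overlaps.
Selected (4 activities): [(0, 1), (1, 4), (5, 8), (8, 11)]


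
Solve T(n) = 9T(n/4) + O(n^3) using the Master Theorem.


a=9, b=4, c=3. log_4(9)=1.585 < c=3. Case 3: O(n^c) = O(n^3)
Complexity: O(n^3)


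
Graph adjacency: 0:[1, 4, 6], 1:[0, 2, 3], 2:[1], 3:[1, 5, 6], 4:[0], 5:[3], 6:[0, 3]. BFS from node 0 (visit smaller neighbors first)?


BFS queue: start with [0]
Visit order: [0, 1, 4, 6, 2, 3, 5]


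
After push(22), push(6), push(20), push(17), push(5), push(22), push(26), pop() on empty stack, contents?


push(22) -> [22]
push(6) -> [22, 6]
push(20) -> [22, 6, 20]
push(17) -> [22, 6, 20, 17]
push(5) -> [22, 6, 20, 17, 5]
push(22) -> [22, 6, 20, 17, 5, 22]
push(26) -> [22, 6, 20, 17, 5, 22, 26]
pop() returns 26 -> [22, 6, 20, 17, 5, 22]
Final stack (bottom to top): [22, 6, 20, 17, 5, 22]


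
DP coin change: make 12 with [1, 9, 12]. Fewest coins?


dp[0]=0; dp[i]=1+min(dp[i-c] for c in coins)
...dp[7]=7, dp[8]=8, dp[9]=1, dp[10]=2, dp[11]=3, dp[12]=1
Minimum coins for 12 = 1


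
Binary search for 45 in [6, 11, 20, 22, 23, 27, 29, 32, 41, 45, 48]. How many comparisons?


Search for 45:
[0,10] mid=5 arr[5]=27
[6,10] mid=8 arr[8]=41
[9,10] mid=9 arr[9]=45
Total: 3 comparisons


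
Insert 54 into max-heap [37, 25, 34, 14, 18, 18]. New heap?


Append 54: [37, 25, 34, 14, 18, 18, 54]
Bubble up: swap idx 6(54) with idx 2(34); swap idx 2(54) with idx 0(37)
Result: [54, 25, 37, 14, 18, 18, 34]


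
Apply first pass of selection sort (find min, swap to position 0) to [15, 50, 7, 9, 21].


After one pass: [7, 50, 15, 9, 21]


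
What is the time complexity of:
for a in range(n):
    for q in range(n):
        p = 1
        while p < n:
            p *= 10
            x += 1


Per nesting level: O(n) * O(n) * O(log n) = O(n^2 log n)
Complexity: O(n^2 log n)


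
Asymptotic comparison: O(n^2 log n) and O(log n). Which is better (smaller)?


logarithmic grows slower than n^2 log n
O(log n) is asymptotically smaller; O(n^2 log n) grows faster


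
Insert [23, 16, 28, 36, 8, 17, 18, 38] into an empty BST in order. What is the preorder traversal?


Root = 23; build tree by BST insertion.
Preorder traversal: [23, 16, 8, 17, 18, 28, 36, 38]


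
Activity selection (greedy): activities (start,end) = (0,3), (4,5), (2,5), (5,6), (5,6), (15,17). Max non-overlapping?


Greedy: pick earliest-ending, then skip overlaps.
Selected (4 activities): [(0, 3), (4, 5), (5, 6), (15, 17)]


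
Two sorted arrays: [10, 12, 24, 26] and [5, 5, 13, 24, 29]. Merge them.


Compare heads, take smaller each step.
Merged: [5, 5, 10, 12, 13, 24, 24, 26, 29]


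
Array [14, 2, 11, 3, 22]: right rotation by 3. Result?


Right rotate by 3: [11, 3, 22, 14, 2]


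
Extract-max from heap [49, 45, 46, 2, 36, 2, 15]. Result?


Max = 49
Replace root with last, heapify down
Resulting heap: [46, 45, 15, 2, 36, 2]


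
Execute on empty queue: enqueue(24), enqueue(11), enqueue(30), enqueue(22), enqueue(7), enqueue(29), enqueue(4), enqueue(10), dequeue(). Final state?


enqueue(24) -> [24]
enqueue(11) -> [24, 11]
enqueue(30) -> [24, 11, 30]
enqueue(22) -> [24, 11, 30, 22]
enqueue(7) -> [24, 11, 30, 22, 7]
enqueue(29) -> [24, 11, 30, 22, 7, 29]
enqueue(4) -> [24, 11, 30, 22, 7, 29, 4]
enqueue(10) -> [24, 11, 30, 22, 7, 29, 4, 10]
dequeue() returns 24 -> [11, 30, 22, 7, 29, 4, 10]
Final queue (front to back): [11, 30, 22, 7, 29, 4, 10]


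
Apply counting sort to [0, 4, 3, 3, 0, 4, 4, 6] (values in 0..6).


Count array: [2, 0, 0, 2, 3, 0, 1]
Reconstruct: [0, 0, 3, 3, 4, 4, 4, 6]


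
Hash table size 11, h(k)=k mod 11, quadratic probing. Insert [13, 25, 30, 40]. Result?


Insertions: 13->slot 2; 25->slot 3; 30->slot 8; 40->slot 7
Table: [None, None, 13, 25, None, None, None, 40, 30, None, None]


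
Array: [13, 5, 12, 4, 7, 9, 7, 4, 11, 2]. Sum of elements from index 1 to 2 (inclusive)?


Prefix sums: [0, 13, 18, 30, 34, 41, 50, 57, 61, 72, 74]
Sum[1..2] = prefix[3] - prefix[1] = 30 - 13 = 17


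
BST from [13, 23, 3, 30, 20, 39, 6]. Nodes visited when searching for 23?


BST root = 13
Search for 23: compare at each node
Path: [13, 23]


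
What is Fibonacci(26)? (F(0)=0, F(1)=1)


F(n)=F(n-1)+F(n-2)
...F(24)=46368, F(25)=75025, F(26)=121393


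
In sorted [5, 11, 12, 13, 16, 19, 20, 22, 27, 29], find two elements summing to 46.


Two pointers: lo=0, hi=9
Found pair: (19, 27) summing to 46


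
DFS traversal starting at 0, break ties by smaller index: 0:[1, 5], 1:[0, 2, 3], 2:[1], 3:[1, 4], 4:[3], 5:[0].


DFS stack-based: start with [0]
Visit order: [0, 1, 2, 3, 4, 5]


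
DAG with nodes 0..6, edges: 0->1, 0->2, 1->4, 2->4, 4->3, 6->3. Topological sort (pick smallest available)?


Kahn's algorithm, process smallest node first
Order: [0, 1, 2, 4, 5, 6, 3]


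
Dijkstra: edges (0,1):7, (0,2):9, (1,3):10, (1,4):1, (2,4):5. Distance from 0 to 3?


Dijkstra from 0:
Distances: {0: 0, 1: 7, 2: 9, 3: 17, 4: 8}
Shortest distance to 3 = 17, path = [0, 1, 3]


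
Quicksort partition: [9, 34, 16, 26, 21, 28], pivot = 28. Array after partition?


Elements <= 28 go left of pivot.
Result: [9, 16, 26, 21, 28, 34], pivot at index 4


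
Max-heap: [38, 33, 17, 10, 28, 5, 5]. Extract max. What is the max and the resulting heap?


Max = 38
Replace root with last, heapify down
Resulting heap: [33, 28, 17, 10, 5, 5]


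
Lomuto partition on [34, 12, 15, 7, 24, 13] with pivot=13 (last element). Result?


Elements <= 13 go left of pivot.
Result: [12, 7, 13, 34, 24, 15], pivot at index 2


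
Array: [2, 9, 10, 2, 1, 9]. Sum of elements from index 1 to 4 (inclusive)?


Prefix sums: [0, 2, 11, 21, 23, 24, 33]
Sum[1..4] = prefix[5] - prefix[1] = 24 - 2 = 22


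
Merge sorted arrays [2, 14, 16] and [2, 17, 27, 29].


Compare heads, take smaller each step.
Merged: [2, 2, 14, 16, 17, 27, 29]


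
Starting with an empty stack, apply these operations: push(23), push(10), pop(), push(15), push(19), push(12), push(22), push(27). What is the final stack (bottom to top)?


push(23) -> [23]
push(10) -> [23, 10]
pop() returns 10 -> [23]
push(15) -> [23, 15]
push(19) -> [23, 15, 19]
push(12) -> [23, 15, 19, 12]
push(22) -> [23, 15, 19, 12, 22]
push(27) -> [23, 15, 19, 12, 22, 27]
Final stack (bottom to top): [23, 15, 19, 12, 22, 27]


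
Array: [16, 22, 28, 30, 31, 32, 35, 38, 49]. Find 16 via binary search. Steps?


Search for 16:
[0,8] mid=4 arr[4]=31
[0,3] mid=1 arr[1]=22
[0,0] mid=0 arr[0]=16
Total: 3 comparisons


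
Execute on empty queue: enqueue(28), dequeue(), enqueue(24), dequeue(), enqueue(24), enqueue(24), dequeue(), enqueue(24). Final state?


enqueue(28) -> [28]
dequeue() returns 28 -> []
enqueue(24) -> [24]
dequeue() returns 24 -> []
enqueue(24) -> [24]
enqueue(24) -> [24, 24]
dequeue() returns 24 -> [24]
enqueue(24) -> [24, 24]
Final queue (front to back): [24, 24]


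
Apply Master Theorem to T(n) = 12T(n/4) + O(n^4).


a=12, b=4, c=4. log_4(12)=1.792 < c=4. Case 3: O(n^c) = O(n^4)
Complexity: O(n^4)


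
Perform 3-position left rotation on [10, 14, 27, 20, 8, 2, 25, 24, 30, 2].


Left rotate by 3: [20, 8, 2, 25, 24, 30, 2, 10, 14, 27]


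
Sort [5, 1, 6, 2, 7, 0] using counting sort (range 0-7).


Count array: [1, 1, 1, 0, 0, 1, 1, 1]
Reconstruct: [0, 1, 2, 5, 6, 7]


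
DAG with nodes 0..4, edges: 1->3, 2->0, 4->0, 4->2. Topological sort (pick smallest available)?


Kahn's algorithm, process smallest node first
Order: [1, 3, 4, 2, 0]


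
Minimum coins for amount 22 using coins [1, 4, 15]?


dp[0]=0; dp[i]=1+min(dp[i-c] for c in coins)
...dp[17]=3, dp[18]=4, dp[19]=2, dp[20]=3, dp[21]=4, dp[22]=5
Minimum coins for 22 = 5


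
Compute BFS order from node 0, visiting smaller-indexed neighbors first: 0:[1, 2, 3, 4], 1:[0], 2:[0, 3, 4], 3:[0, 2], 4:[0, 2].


BFS queue: start with [0]
Visit order: [0, 1, 2, 3, 4]


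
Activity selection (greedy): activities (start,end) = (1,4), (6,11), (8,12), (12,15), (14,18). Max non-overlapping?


Greedy: pick earliest-ending, then skip overlaps.
Selected (3 activities): [(1, 4), (6, 11), (12, 15)]


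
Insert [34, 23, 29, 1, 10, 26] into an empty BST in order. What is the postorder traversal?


Root = 34; build tree by BST insertion.
Postorder traversal: [10, 1, 26, 29, 23, 34]


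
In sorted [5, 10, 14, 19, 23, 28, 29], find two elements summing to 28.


Two pointers: lo=0, hi=6
Found pair: (5, 23) summing to 28


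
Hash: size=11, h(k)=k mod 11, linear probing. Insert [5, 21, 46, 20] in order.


Insertions: 5->slot 5; 21->slot 10; 46->slot 2; 20->slot 9
Table: [None, None, 46, None, None, 5, None, None, None, 20, 21]


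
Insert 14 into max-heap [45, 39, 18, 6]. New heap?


Append 14: [45, 39, 18, 6, 14]
Bubble up: no swaps needed
Result: [45, 39, 18, 6, 14]


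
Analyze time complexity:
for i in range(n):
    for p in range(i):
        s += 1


Per nesting level: O(n) * O(n) [triangular over i] = O(n^2)
Complexity: O(n^2)


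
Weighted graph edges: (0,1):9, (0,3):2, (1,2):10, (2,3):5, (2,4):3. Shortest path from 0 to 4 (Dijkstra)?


Dijkstra from 0:
Distances: {0: 0, 1: 9, 2: 7, 3: 2, 4: 10}
Shortest distance to 4 = 10, path = [0, 3, 2, 4]


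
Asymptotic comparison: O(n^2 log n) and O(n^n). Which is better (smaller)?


n^2 log n grows slower than n^n
O(n^2 log n) is asymptotically smaller; O(n^n) grows faster


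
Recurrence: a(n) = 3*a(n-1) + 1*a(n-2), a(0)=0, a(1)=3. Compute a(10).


Build bottom-up:
...a(8)=11781, a(9)=38910, a(10)=3*38910+1*11781=128511


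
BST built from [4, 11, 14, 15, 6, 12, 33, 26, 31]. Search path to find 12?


BST root = 4
Search for 12: compare at each node
Path: [4, 11, 14, 12]


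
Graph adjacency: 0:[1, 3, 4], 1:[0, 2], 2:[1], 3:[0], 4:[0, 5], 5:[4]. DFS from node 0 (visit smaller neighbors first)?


DFS stack-based: start with [0]
Visit order: [0, 1, 2, 3, 4, 5]


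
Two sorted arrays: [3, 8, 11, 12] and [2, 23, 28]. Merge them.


Compare heads, take smaller each step.
Merged: [2, 3, 8, 11, 12, 23, 28]


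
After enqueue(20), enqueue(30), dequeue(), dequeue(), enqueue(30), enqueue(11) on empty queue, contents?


enqueue(20) -> [20]
enqueue(30) -> [20, 30]
dequeue() returns 20 -> [30]
dequeue() returns 30 -> []
enqueue(30) -> [30]
enqueue(11) -> [30, 11]
Final queue (front to back): [30, 11]


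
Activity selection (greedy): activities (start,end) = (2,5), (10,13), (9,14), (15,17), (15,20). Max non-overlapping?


Greedy: pick earliest-ending, then skip overlaps.
Selected (3 activities): [(2, 5), (10, 13), (15, 17)]


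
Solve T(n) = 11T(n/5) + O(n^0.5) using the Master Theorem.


a=11, b=5, c=0.5. log_5(11)=1.490 > c=0.5. Case 1: O(n^log_b(a)) = O(n^1.490)
Complexity: O(n^1.490)


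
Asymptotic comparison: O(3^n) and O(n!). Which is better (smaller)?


exponential (base 3) grows slower than factorial
O(3^n) is asymptotically smaller; O(n!) grows faster


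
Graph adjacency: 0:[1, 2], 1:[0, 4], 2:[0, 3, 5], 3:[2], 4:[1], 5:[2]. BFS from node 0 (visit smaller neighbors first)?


BFS queue: start with [0]
Visit order: [0, 1, 2, 4, 3, 5]


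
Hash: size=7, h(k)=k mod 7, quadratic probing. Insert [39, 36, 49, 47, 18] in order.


Insertions: 39->slot 4; 36->slot 1; 49->slot 0; 47->slot 5; 18->slot 6
Table: [49, 36, None, None, 39, 47, 18]
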